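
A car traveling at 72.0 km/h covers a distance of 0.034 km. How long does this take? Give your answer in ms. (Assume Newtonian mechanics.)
t = d/v (with unit conversion) = 1700.0 ms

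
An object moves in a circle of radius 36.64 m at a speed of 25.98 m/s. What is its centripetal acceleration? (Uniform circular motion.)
a_c = v²/r = 25.98²/36.64 = 674.96/36.64 = 18.42 m/s²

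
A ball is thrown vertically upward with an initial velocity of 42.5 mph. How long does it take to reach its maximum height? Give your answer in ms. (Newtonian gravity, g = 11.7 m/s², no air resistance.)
t_up = v₀/g (with unit conversion) = 1624.0 ms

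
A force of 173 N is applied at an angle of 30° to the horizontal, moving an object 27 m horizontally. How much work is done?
W = Fd cosθ = 173×27×cos(30°) = 4045.2 J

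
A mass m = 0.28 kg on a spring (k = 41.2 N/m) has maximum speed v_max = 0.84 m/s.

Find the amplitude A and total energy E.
½mv²_max = ½kA² → A = v_max√(m/k) = 0.84×√(0.28/41.2) = 0.06925 m = 6.925 cm
E = ½mv²_max = ½×0.28×0.84² = 0.09878 J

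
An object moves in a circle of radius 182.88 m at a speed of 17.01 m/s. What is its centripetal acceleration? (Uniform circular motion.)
a_c = v²/r = 17.01²/182.88 = 289.34/182.88 = 1.58 m/s²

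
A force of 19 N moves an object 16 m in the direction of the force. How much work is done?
W = Fd = 19×16 = 304.0 J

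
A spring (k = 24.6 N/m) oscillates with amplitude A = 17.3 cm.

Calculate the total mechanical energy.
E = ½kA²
E = ½kA² = ½×24.6×(0.173)² = 0.3681 J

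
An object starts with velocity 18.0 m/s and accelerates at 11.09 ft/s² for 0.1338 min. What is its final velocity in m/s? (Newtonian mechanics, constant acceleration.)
v = v₀ + at (with unit conversion) = 45.14 m/s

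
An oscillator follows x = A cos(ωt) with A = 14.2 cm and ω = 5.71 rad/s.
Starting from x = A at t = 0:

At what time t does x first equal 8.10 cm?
cos(ωt) = x/A = 8.1/14.2 = 0.5704
ωt = arccos(0.5704) = 0.9638 rad
t = 0.9638/5.71 = 0.1688 s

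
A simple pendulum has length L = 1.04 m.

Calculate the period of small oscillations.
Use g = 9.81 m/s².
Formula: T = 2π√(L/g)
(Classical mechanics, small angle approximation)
T = 2π√(L/g) = 2π√(1.04/9.81) = 2.046 s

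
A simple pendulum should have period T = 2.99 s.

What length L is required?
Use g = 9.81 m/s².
T = 2π√(L/g) → L = g(T/2π)² = 9.81×(2.99/2π)² = 2.222 m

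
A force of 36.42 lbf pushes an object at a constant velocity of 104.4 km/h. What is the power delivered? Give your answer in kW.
P = Fv = 162 N × 29 m/s = 4698 W = 4.698 kW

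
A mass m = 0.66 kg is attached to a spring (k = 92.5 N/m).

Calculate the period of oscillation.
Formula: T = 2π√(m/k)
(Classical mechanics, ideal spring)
T = 2π√(m/k) = 2π√(0.66/92.5) = 0.5307 s; f = 1/T = 1.884 Hz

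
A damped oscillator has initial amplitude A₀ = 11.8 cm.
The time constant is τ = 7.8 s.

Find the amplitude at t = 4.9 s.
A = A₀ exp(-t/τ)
A = A₀ exp(−t/τ) = 11.8×exp(−4.9/7.8) = 6.296 cm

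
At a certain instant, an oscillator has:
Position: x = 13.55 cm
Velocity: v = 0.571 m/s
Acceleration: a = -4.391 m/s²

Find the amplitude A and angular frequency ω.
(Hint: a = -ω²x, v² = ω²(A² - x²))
a = −ω²x → ω = √(|a|/x) = √(4.391/0.1355) = 5.693 rad/s
v² = ω²(A² − x²) → A = √(x² + v²/ω²) = √(0.1355² + 0.571²/5.693²) = 0.1686 m = 16.86 cm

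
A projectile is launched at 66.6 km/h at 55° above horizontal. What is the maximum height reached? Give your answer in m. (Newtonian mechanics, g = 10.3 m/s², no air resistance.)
H = v₀²sin²(θ)/(2g) (with unit conversion) = 11.15 m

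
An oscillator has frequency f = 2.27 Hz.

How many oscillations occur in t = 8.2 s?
n = f×t = 2.27×8.2 = 18.61 oscillations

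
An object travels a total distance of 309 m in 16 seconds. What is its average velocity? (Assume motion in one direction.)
v_avg = Δd / Δt = 309 / 16 = 19.31 m/s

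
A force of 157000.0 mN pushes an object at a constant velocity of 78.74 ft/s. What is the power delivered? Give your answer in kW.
P = Fv = 157 N × 24 m/s = 3768 W = 3.768 kW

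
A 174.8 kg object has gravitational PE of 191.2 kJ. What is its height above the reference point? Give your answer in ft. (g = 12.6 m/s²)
PE = mgh → h = PE/(mg) = 1.912e+05 J / (174.8 kg × 12.6 m/s²) = 86.81 m = 284.8 ft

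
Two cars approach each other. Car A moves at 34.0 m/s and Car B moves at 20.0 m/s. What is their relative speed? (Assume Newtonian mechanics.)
v_rel = v_A + v_B = 34.0 + 20.0 = 54.0 m/s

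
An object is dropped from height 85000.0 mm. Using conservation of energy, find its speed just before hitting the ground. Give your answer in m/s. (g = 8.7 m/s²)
mgh = ½mv² → v = √(2gh) = √(2×8.7×85) = 38.46 m/s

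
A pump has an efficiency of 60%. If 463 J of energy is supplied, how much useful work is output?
W_out = η × W_in = 0.6 × 463 = 277.8 J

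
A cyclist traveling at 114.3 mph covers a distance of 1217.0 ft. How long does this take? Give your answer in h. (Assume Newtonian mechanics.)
t = d/v (with unit conversion) = 0.002017 h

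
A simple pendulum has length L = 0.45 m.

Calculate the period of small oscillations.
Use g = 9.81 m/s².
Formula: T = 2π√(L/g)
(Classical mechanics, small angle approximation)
T = 2π√(L/g) = 2π√(0.45/9.81) = 1.346 s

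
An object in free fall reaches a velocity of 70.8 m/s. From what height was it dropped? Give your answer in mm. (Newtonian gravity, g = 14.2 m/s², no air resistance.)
h = v²/(2g) (with unit conversion) = 176500.0 mm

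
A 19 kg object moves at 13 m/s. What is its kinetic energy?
KE = ½mv² = ½×19×13² = 1605.5 J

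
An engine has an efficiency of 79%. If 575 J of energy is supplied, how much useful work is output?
W_out = η × W_in = 0.79 × 575 = 454.25 J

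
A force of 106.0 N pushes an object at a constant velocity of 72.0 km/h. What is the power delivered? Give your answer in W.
P = Fv = 106 N × 20 m/s = 2120 W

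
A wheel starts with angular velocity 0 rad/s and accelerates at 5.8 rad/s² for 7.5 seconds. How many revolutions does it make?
θ = ω₀t + ½αt² = 0×7.5 + ½×5.8×7.5² = 163.12 rad
Revolutions = θ/(2π) = 163.12/(2π) = 25.96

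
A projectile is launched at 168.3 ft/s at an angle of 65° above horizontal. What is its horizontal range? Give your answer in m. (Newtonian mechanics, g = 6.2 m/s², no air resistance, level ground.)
R = v₀² sin(2θ) / g (with unit conversion) = 325.1 m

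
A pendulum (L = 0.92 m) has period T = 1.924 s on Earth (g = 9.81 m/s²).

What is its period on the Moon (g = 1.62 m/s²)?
T = 2π√(L/g), so T_moon/T_earth = √(g_earth/g_moon)
T_moon = 2π√(0.92/1.62) = 4.735 s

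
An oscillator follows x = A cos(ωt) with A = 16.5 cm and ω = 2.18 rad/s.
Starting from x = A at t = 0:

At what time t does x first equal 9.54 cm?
cos(ωt) = x/A = 9.54/16.5 = 0.5782
ωt = arccos(0.5782) = 0.9543 rad
t = 0.9543/2.18 = 0.4378 s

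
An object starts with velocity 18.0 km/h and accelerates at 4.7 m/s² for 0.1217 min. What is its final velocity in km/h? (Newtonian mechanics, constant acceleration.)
v = v₀ + at (with unit conversion) = 141.5 km/h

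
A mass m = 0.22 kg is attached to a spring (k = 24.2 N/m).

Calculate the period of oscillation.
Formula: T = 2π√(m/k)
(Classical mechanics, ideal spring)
T = 2π√(m/k) = 2π√(0.22/24.2) = 0.5991 s; f = 1/T = 1.669 Hz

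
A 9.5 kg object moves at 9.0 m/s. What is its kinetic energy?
KE = ½mv² = ½×9.5×9.0² = 384.75 J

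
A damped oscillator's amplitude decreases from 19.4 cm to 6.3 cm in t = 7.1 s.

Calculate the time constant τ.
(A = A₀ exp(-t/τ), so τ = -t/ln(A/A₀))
A/A₀ = 6.3/19.4 = 0.3247; ln(A/A₀) = -1.125
τ = −t/ln(A/A₀) = −7.1/-1.125 = 6.313 s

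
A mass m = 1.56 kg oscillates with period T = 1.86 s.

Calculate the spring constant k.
T = 2π√(m/k) → k = m(2π/T)² = 1.56×(2π/1.86)² = 17.8 N/m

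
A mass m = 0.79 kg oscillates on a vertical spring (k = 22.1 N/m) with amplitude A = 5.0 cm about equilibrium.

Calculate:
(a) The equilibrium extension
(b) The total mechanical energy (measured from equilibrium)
x_eq = mg/k = 0.79×9.81/22.1 = 0.3507 m = 35.07 cm
E = ½kA² = ½×22.1×(0.05)² = 0.02763 J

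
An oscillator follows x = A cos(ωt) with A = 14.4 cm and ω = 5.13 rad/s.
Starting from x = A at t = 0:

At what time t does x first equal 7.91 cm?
cos(ωt) = x/A = 7.91/14.4 = 0.5493
ωt = arccos(0.5493) = 0.9893 rad
t = 0.9893/5.13 = 0.1928 s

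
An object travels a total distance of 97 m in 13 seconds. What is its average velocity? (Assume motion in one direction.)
v_avg = Δd / Δt = 97 / 13 = 7.46 m/s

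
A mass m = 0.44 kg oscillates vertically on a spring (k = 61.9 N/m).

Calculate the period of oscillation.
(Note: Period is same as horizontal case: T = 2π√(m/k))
T = 2π√(m/k) = 2π√(0.44/61.9) = 0.5297 s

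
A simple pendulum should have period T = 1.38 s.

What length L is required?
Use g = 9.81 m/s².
T = 2π√(L/g) → L = g(T/2π)² = 9.81×(1.38/2π)² = 0.4732 m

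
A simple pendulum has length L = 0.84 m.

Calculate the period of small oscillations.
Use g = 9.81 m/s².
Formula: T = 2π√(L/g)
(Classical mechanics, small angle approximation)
T = 2π√(L/g) = 2π√(0.84/9.81) = 1.839 s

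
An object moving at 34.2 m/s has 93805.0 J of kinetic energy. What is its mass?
KE = ½mv² → m = 2KE/v² = 2×93805.0/34.2² = 160.4 kg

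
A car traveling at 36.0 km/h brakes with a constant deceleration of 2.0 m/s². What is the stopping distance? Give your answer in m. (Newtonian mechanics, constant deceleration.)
d = v₀² / (2a) (with unit conversion) = 25.0 m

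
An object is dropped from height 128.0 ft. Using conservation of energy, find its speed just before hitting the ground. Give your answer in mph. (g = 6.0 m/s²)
mgh = ½mv² → v = √(2gh) = √(2×6.0×39.01) = 21.64 m/s = 48.4 mph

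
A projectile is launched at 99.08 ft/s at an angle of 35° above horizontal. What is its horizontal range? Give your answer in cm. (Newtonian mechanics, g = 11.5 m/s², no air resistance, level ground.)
R = v₀² sin(2θ) / g (with unit conversion) = 7452.0 cm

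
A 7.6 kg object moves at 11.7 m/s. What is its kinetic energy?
KE = ½mv² = ½×7.6×11.7² = 520.182 J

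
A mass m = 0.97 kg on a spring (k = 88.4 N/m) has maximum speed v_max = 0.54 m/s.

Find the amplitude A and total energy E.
½mv²_max = ½kA² → A = v_max√(m/k) = 0.54×√(0.97/88.4) = 0.05657 m = 5.657 cm
E = ½mv²_max = ½×0.97×0.54² = 0.1414 J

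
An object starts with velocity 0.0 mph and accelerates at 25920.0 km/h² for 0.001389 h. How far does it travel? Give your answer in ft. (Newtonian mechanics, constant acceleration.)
d = v₀t + ½at² (with unit conversion) = 82.03 ft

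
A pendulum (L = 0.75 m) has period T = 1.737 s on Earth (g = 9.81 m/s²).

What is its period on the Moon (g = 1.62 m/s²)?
T = 2π√(L/g), so T_moon/T_earth = √(g_earth/g_moon)
T_moon = 2π√(0.75/1.62) = 4.275 s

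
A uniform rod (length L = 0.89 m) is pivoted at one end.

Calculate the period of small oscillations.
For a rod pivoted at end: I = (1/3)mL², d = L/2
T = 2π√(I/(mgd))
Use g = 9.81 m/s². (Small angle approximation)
I/m = (1/3)L² = 0.264 m²; d = L/2 = 0.445 m
T = 2π√(I/(mgd)) = 2π√(0.264/(9.81×0.445)) = 1.545 s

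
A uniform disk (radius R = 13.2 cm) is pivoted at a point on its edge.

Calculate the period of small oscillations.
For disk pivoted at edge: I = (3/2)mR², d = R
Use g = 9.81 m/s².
I/m = (3/2)R² = 0.02614 m²; d = R = 0.132 m
T = 2π√((3/2)R²/(gR)) = 2π√(3R/(2g)) = 0.8926 s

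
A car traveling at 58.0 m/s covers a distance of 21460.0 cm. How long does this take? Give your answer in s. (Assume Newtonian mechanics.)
t = d/v (with unit conversion) = 3.7 s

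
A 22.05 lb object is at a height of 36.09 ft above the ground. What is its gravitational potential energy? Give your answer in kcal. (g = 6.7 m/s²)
PE = mgh = 10 kg × 6.7 m/s² × 11 m = 737.1 J = 0.1762 kcal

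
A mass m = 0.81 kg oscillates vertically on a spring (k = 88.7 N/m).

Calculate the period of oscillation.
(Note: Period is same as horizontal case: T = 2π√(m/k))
T = 2π√(m/k) = 2π√(0.81/88.7) = 0.6004 s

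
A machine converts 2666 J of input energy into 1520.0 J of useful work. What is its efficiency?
η = W_out/W_in = 1520.0/2666 = 0.5701 = 57.01%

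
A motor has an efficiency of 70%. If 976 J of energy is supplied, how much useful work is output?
W_out = η × W_in = 0.7 × 976 = 683.2 J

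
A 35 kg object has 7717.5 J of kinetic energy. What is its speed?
KE = ½mv² → v = √(2KE/m) = √(2×7717.5/35) = 21.0 m/s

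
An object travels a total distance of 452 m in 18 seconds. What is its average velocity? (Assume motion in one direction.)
v_avg = Δd / Δt = 452 / 18 = 25.11 m/s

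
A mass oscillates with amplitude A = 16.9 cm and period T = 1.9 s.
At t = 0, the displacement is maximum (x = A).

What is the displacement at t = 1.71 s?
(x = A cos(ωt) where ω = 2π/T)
ω = 2π/T = 2π/1.9 = 3.307 rad/s
x = A cos(ωt) = 16.9×cos(3.307×1.71) = 13.67 cm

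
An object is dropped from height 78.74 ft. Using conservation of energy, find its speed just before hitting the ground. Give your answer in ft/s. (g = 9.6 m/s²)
mgh = ½mv² → v = √(2gh) = √(2×9.6×24) = 21.47 m/s = 70.43 ft/s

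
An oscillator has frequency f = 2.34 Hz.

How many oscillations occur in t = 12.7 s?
n = f×t = 2.34×12.7 = 29.72 oscillations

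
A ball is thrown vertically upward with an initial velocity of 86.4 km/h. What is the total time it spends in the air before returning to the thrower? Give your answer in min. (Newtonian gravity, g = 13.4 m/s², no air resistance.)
t_total = 2v₀/g (with unit conversion) = 0.0597 min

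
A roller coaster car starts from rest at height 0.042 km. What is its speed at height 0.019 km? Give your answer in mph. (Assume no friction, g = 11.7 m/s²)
mgh₁ = ½mv₂² + mgh₂ → v₂ = √(2g(h₁−h₂)) = √(2×11.7×(42−19)) = 23.2 m/s = 51.89 mph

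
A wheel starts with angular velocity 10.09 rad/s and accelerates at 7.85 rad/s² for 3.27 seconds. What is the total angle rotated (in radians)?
θ = ω₀t + ½αt² = 10.09×3.27 + ½×7.85×3.27² = 74.96 rad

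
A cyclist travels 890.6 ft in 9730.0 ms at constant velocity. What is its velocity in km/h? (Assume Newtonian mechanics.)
v = d/t (with unit conversion) = 100.4 km/h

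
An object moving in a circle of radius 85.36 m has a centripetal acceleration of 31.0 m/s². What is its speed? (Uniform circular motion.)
v = √(a_c × r) = √(31.0 × 85.36) = 51.44 m/s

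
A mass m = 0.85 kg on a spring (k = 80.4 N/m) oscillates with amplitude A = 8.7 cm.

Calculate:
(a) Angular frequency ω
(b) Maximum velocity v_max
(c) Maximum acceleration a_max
ω = √(k/m) = √(80.4/0.85) = 9.726 rad/s
v_max = ωA = 9.726×0.087 = 0.8461 m/s
a_max = ω²A = 9.726²×0.087 = 8.229 m/s²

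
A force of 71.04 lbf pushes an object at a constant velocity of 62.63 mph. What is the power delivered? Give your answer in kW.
P = Fv = 316 N × 28 m/s = 8847 W = 8.847 kW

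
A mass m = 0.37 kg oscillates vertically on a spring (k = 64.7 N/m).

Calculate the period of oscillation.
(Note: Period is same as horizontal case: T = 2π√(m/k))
T = 2π√(m/k) = 2π√(0.37/64.7) = 0.4751 s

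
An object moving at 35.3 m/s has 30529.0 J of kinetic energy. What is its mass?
KE = ½mv² → m = 2KE/v² = 2×30529.0/35.3² = 49.0 kg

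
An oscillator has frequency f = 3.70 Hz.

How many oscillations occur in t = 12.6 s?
n = f×t = 3.7×12.6 = 46.62 oscillations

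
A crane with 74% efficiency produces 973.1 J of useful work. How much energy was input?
W_in = W_out/η = 973.1/0.74 = 1315.0 J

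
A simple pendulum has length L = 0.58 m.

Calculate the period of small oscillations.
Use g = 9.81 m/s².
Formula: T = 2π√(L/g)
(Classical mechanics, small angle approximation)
T = 2π√(L/g) = 2π√(0.58/9.81) = 1.528 s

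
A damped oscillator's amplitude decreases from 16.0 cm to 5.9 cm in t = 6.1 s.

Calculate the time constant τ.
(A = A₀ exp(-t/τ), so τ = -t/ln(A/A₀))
A/A₀ = 5.9/16.0 = 0.3688; ln(A/A₀) = -0.9976
τ = −t/ln(A/A₀) = −6.1/-0.9976 = 6.114 s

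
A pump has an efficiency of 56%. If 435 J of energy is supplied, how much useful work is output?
W_out = η × W_in = 0.56 × 435 = 243.6 J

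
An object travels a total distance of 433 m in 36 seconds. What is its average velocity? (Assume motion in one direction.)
v_avg = Δd / Δt = 433 / 36 = 12.03 m/s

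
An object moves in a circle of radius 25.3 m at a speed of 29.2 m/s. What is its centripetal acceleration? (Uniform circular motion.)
a_c = v²/r = 29.2²/25.3 = 852.64/25.3 = 33.7 m/s²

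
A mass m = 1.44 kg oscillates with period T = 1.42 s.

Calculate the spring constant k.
T = 2π√(m/k) → k = m(2π/T)² = 1.44×(2π/1.42)² = 28.19 N/m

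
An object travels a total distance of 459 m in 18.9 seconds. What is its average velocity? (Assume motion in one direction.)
v_avg = Δd / Δt = 459 / 18.9 = 24.29 m/s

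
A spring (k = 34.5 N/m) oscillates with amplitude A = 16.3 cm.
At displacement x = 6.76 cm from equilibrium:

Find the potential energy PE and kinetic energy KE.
E_total = ½kA² = ½×34.5×(0.163)² = 0.4583 J
PE = ½kx² = ½×34.5×(0.0676)² = 0.07883 J
KE = E_total − PE = 0.3795 J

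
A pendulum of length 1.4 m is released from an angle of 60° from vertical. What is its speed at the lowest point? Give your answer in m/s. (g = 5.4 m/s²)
h = L(1 − cosθ) = 1.4×(1 − cos60°) = 0.7 m
v = √(2gh) = √(2×5.4×0.7) = 2.75 m/s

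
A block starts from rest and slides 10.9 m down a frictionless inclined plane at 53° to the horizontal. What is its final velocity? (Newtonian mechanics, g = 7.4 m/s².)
a = g sin(θ) = 7.4 × sin(53°) = 5.91 m/s²
v = √(2ad) = √(2 × 5.91 × 10.9) = 11.35 m/s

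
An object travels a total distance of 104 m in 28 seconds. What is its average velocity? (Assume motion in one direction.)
v_avg = Δd / Δt = 104 / 28 = 3.71 m/s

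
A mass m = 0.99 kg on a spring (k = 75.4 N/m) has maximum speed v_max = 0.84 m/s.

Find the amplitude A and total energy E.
½mv²_max = ½kA² → A = v_max√(m/k) = 0.84×√(0.99/75.4) = 0.09625 m = 9.625 cm
E = ½mv²_max = ½×0.99×0.84² = 0.3493 J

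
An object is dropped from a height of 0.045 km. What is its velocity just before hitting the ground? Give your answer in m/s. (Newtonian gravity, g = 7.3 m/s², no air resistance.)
v = √(2gh) (with unit conversion) = 25.63 m/s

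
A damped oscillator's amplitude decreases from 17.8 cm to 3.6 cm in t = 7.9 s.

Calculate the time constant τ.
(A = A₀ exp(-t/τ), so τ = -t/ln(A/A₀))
A/A₀ = 3.6/17.8 = 0.2022; ln(A/A₀) = -1.598
τ = −t/ln(A/A₀) = −7.9/-1.598 = 4.943 s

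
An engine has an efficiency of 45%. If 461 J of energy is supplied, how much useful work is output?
W_out = η × W_in = 0.45 × 461 = 207.45 J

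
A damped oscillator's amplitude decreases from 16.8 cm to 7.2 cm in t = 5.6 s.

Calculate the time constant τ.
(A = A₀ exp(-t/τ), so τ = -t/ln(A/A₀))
A/A₀ = 7.2/16.8 = 0.4286; ln(A/A₀) = -0.8473
τ = −t/ln(A/A₀) = −5.6/-0.8473 = 6.609 s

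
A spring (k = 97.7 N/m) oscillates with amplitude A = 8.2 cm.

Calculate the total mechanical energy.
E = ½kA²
E = ½kA² = ½×97.7×(0.082)² = 0.3285 J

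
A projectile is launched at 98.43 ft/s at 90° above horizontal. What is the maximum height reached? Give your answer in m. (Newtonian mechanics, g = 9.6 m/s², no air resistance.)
H = v₀²sin²(θ)/(2g) (with unit conversion) = 46.88 m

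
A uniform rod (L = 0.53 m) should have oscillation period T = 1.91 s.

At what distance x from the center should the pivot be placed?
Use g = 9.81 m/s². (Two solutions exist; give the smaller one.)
T = 2π√((L²/12 + x²)/(gx)). Let c = T²g/(4π²) = 0.9065.
x² − cx + L²/12 = 0 → x = (c − √(c² − L²/3))/2 = 0.0266 m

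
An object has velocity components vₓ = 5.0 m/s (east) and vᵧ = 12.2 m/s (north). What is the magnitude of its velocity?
|v| = √(vₓ² + vᵧ²) = √(5.0² + 12.2²) = √(173.84) = 13.18 m/s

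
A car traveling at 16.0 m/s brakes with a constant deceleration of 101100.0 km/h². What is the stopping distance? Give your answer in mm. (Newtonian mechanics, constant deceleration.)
d = v₀² / (2a) (with unit conversion) = 16410.0 mm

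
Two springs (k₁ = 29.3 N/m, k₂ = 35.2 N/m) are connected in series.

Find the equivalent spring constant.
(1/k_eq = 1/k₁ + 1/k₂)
1/k_eq = 1/29.3 + 1/35.2 = 0.062539; k_eq = 15.99 N/m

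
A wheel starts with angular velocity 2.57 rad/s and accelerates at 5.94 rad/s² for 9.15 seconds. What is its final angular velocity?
ω = ω₀ + αt = 2.57 + 5.94 × 9.15 = 56.92 rad/s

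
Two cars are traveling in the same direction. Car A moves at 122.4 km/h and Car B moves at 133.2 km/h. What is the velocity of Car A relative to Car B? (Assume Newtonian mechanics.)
v_rel = v_A - v_B = 122.4 - 133.2 = -10.8 km/h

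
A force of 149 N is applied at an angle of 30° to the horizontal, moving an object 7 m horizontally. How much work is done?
W = Fd cosθ = 149×7×cos(30°) = 903.26 J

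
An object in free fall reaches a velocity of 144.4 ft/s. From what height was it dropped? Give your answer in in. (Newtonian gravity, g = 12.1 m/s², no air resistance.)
h = v²/(2g) (with unit conversion) = 3151.0 in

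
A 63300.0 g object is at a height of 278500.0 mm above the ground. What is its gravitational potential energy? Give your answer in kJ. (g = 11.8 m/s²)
PE = mgh = 63.3 kg × 11.8 m/s² × 278.5 m = 2.08e+05 J = 208.0 kJ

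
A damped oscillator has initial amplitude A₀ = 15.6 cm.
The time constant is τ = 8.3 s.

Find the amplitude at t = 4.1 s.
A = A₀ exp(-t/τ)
A = A₀ exp(−t/τ) = 15.6×exp(−4.1/8.3) = 9.519 cm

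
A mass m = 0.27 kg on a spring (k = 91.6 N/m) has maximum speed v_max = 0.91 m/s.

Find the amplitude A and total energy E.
½mv²_max = ½kA² → A = v_max√(m/k) = 0.91×√(0.27/91.6) = 0.04941 m = 4.941 cm
E = ½mv²_max = ½×0.27×0.91² = 0.1118 J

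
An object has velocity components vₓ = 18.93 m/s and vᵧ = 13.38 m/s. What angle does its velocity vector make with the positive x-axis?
θ = arctan(vᵧ/vₓ) = arctan(13.38/18.93) = 35.25°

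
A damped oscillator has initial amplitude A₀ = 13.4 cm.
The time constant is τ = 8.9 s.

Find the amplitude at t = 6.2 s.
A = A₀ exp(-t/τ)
A = A₀ exp(−t/τ) = 13.4×exp(−6.2/8.9) = 6.677 cm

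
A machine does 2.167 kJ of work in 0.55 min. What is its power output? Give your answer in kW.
P = W/t = 2167 J / 33 s = 65.67 W = 0.06567 kW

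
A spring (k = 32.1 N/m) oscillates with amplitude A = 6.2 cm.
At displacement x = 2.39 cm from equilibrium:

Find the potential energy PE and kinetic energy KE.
E_total = ½kA² = ½×32.1×(0.062)² = 0.0617 J
PE = ½kx² = ½×32.1×(0.0239)² = 0.009168 J
KE = E_total − PE = 0.05253 J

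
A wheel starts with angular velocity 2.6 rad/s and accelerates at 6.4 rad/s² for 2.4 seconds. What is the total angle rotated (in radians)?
θ = ω₀t + ½αt² = 2.6×2.4 + ½×6.4×2.4² = 24.67 rad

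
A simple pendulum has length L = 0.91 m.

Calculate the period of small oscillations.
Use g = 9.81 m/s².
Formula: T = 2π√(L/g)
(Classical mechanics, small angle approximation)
T = 2π√(L/g) = 2π√(0.91/9.81) = 1.914 s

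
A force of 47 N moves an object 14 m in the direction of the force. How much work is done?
W = Fd = 47×14 = 658.0 J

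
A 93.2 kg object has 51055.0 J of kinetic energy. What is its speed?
KE = ½mv² → v = √(2KE/m) = √(2×51055.0/93.2) = 33.1 m/s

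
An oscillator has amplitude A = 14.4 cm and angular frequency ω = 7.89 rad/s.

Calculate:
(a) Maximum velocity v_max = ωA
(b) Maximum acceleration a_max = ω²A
v_max = ωA = 7.89×0.144 = 1.136 m/s
a_max = ω²A = 7.89²×0.144 = 8.964 m/s²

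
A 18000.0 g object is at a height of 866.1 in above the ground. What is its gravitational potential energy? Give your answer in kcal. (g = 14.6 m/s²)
PE = mgh = 18 kg × 14.6 m/s² × 22 m = 5781 J = 1.382 kcal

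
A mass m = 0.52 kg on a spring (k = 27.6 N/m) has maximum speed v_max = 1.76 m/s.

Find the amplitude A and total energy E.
½mv²_max = ½kA² → A = v_max√(m/k) = 1.76×√(0.52/27.6) = 0.2416 m = 24.16 cm
E = ½mv²_max = ½×0.52×1.76² = 0.8054 J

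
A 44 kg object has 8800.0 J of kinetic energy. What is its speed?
KE = ½mv² → v = √(2KE/m) = √(2×8800.0/44) = 20.0 m/s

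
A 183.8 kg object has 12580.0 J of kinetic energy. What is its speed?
KE = ½mv² → v = √(2KE/m) = √(2×12580.0/183.8) = 11.7 m/s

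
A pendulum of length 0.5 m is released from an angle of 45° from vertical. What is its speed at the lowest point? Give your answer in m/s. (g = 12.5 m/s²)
h = L(1 − cosθ) = 0.5×(1 − cos45°) = 0.1464 m
v = √(2gh) = √(2×12.5×0.1464) = 1.913 m/s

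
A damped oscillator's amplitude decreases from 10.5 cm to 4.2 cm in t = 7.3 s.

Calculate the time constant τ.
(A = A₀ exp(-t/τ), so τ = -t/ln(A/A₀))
A/A₀ = 4.2/10.5 = 0.4; ln(A/A₀) = -0.9163
τ = −t/ln(A/A₀) = −7.3/-0.9163 = 7.967 s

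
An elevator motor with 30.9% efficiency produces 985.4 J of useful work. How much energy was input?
W_in = W_out/η = 985.4/0.309 = 3189.0 J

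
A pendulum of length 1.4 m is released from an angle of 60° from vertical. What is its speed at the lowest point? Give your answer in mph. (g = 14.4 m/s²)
h = L(1 − cosθ) = 1.4×(1 − cos60°) = 0.7 m
v = √(2gh) = √(2×14.4×0.7) = 4.49 m/s = 10.04 mph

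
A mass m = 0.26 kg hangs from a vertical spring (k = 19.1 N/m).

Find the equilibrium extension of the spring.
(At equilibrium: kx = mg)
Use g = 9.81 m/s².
x_eq = mg/k = 0.26×9.81/19.1 = 0.1335 m = 13.35 cm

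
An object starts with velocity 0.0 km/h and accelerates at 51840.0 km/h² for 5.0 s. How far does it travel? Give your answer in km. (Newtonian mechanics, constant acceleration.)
d = v₀t + ½at² (with unit conversion) = 0.05 km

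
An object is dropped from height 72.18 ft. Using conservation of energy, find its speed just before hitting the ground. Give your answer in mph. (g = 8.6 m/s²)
mgh = ½mv² → v = √(2gh) = √(2×8.6×22) = 19.45 m/s = 43.51 mph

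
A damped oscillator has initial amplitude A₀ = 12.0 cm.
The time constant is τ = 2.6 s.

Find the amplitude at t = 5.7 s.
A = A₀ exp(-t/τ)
A = A₀ exp(−t/τ) = 12.0×exp(−5.7/2.6) = 1.34 cm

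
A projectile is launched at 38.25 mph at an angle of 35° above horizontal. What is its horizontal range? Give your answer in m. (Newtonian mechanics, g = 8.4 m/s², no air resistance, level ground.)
R = v₀² sin(2θ) / g (with unit conversion) = 32.71 m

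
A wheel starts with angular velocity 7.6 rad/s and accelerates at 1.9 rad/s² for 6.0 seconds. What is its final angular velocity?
ω = ω₀ + αt = 7.6 + 1.9 × 6.0 = 19.0 rad/s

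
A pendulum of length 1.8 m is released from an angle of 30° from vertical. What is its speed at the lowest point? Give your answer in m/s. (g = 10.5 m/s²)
h = L(1 − cosθ) = 1.8×(1 − cos30°) = 0.2412 m
v = √(2gh) = √(2×10.5×0.2412) = 2.25 m/s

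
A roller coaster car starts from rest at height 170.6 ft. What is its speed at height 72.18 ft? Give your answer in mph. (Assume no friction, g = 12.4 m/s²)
mgh₁ = ½mv₂² + mgh₂ → v₂ = √(2g(h₁−h₂)) = √(2×12.4×(52−22)) = 27.28 m/s = 61.01 mph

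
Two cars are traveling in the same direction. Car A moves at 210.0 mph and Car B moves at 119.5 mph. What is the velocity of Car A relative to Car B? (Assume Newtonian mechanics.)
v_rel = v_A - v_B = 210.0 - 119.5 = 90.5 mph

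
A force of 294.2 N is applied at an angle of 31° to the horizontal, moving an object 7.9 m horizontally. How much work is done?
W = Fd cosθ = 294.2×7.9×cos(31°) = 1992.2 J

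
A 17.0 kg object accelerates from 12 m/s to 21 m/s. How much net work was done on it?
W_net = ΔKE = ½m(v₂² − v₁²) = ½×17.0×(21² − 12²) = 2524.5 J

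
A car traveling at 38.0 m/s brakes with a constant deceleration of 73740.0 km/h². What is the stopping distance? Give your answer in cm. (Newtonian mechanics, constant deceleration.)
d = v₀² / (2a) (with unit conversion) = 12690.0 cm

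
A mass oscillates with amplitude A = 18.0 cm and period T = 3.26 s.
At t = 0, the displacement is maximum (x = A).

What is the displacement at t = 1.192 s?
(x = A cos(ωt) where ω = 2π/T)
ω = 2π/T = 2π/3.26 = 1.927 rad/s
x = A cos(ωt) = 18.0×cos(1.927×1.192) = -11.96 cm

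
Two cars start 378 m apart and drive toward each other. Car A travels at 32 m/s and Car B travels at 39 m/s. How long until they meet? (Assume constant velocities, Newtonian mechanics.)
Combined speed: v_combined = 32 + 39 = 71 m/s
Time to meet: t = d/71 = 378/71 = 5.32 s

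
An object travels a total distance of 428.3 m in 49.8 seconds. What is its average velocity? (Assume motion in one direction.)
v_avg = Δd / Δt = 428.3 / 49.8 = 8.6 m/s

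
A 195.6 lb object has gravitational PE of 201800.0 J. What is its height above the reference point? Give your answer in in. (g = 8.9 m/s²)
PE = mgh → h = PE/(mg) = 2.018e+05 J / (88.72 kg × 8.9 m/s²) = 255.6 m = 10060.0 in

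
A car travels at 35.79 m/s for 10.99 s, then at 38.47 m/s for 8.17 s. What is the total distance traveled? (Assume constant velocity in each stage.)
d₁ = v₁t₁ = 35.79 × 10.99 = 393.332 m
d₂ = v₂t₂ = 38.47 × 8.17 = 314.3 m
d_total = 393.332 + 314.3 = 707.63 m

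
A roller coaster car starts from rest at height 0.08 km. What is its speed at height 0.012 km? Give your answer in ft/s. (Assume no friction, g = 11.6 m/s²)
mgh₁ = ½mv₂² + mgh₂ → v₂ = √(2g(h₁−h₂)) = √(2×11.6×(80−12)) = 39.72 m/s = 130.3 ft/s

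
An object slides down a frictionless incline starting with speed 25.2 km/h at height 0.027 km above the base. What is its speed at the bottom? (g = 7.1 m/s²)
½mv₀² + mgh = ½mv² → v = √(v₀² + 2gh) = √(7² + 2×7.1×27) = 20.79 m/s = 74.86 km/h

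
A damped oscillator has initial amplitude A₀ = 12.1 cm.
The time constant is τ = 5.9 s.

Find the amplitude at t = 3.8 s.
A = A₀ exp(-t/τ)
A = A₀ exp(−t/τ) = 12.1×exp(−3.8/5.9) = 6.354 cm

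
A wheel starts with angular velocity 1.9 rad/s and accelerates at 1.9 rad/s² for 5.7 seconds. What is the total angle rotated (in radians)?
θ = ω₀t + ½αt² = 1.9×5.7 + ½×1.9×5.7² = 41.7 rad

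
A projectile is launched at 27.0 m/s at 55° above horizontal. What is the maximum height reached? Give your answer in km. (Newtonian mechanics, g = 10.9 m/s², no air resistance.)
H = v₀²sin²(θ)/(2g) (with unit conversion) = 0.02244 km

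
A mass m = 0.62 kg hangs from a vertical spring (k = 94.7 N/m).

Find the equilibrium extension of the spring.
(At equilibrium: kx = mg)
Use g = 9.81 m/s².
x_eq = mg/k = 0.62×9.81/94.7 = 0.06423 m = 6.423 cm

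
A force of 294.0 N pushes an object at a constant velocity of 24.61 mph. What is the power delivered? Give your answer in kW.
P = Fv = 294 N × 11 m/s = 3234 W = 3.234 kW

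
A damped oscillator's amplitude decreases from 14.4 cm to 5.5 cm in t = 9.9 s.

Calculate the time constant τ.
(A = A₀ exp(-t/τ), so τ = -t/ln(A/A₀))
A/A₀ = 5.5/14.4 = 0.3819; ln(A/A₀) = -0.9625
τ = −t/ln(A/A₀) = −9.9/-0.9625 = 10.29 s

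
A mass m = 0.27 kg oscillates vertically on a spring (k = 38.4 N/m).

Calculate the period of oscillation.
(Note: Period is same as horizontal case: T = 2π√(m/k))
T = 2π√(m/k) = 2π√(0.27/38.4) = 0.5269 s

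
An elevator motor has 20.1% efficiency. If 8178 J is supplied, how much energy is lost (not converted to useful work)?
W_out = η × W_in = 0.201×8178 = 1643.8 J
W_lost = W_in − W_out = 8178 − 1643.8 = 6534.2 J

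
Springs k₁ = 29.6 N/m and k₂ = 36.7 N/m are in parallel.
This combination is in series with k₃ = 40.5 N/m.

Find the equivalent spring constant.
k₁₂ = k₁ + k₂ = 66.3 N/m (parallel)
1/k_eq = 1/k₁₂ + 1/k₃ → k_eq = 25.14 N/m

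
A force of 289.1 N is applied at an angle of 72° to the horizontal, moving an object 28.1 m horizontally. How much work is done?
W = Fd cosθ = 289.1×28.1×cos(72°) = 2510.4 J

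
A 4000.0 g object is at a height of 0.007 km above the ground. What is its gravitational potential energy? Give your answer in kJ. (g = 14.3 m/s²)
PE = mgh = 4 kg × 14.3 m/s² × 7 m = 400.4 J = 0.4004 kJ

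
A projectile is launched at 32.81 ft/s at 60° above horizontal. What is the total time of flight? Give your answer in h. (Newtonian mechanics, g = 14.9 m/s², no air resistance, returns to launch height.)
T = 2v₀sin(θ)/g (with unit conversion) = 0.0003229 h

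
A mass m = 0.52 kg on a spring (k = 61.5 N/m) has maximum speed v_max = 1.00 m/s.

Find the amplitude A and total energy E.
½mv²_max = ½kA² → A = v_max√(m/k) = 1.0×√(0.52/61.5) = 0.09195 m = 9.195 cm
E = ½mv²_max = ½×0.52×1.0² = 0.26 J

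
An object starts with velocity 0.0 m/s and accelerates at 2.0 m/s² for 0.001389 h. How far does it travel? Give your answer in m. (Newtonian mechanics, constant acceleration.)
d = v₀t + ½at² (with unit conversion) = 25.0 m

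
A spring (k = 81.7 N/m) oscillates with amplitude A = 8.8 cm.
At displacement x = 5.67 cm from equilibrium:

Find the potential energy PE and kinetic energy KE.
E_total = ½kA² = ½×81.7×(0.088)² = 0.3163 J
PE = ½kx² = ½×81.7×(0.0567)² = 0.1313 J
KE = E_total − PE = 0.185 J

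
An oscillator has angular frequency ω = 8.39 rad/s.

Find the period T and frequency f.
T = 2π/ω = 2π/8.39 = 0.7489 s; f = ω/2π = 1.335 Hz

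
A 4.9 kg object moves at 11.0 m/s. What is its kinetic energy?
KE = ½mv² = ½×4.9×11.0² = 296.45 J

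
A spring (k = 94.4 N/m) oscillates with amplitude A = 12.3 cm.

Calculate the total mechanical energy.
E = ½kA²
E = ½kA² = ½×94.4×(0.123)² = 0.7141 J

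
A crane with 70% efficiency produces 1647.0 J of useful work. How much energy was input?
W_in = W_out/η = 1647.0/0.7 = 2352.9 J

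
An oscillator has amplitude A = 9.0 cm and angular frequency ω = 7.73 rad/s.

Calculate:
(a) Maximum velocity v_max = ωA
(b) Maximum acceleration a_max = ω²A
v_max = ωA = 7.73×0.09 = 0.6957 m/s
a_max = ω²A = 7.73²×0.09 = 5.378 m/s²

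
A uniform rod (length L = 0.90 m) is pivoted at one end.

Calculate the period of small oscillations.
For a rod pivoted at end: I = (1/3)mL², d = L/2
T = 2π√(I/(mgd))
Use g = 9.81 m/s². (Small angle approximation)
I/m = (1/3)L² = 0.27 m²; d = L/2 = 0.45 m
T = 2π√(I/(mgd)) = 2π√(0.27/(9.81×0.45)) = 1.554 s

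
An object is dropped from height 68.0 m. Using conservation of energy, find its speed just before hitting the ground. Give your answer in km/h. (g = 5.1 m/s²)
mgh = ½mv² → v = √(2gh) = √(2×5.1×68) = 26.34 m/s = 94.81 km/h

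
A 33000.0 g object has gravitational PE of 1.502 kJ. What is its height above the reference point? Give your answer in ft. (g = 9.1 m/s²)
PE = mgh → h = PE/(mg) = 1502 J / (33 kg × 9.1 m/s²) = 5.002 m = 16.41 ft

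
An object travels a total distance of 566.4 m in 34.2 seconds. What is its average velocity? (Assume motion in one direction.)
v_avg = Δd / Δt = 566.4 / 34.2 = 16.56 m/s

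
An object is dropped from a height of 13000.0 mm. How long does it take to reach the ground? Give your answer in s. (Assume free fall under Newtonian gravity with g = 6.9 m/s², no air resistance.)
t = √(2h/g) (with unit conversion) = 1.941 s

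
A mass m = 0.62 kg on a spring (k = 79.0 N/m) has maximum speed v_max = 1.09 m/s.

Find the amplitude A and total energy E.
½mv²_max = ½kA² → A = v_max√(m/k) = 1.09×√(0.62/79.0) = 0.09656 m = 9.656 cm
E = ½mv²_max = ½×0.62×1.09² = 0.3683 J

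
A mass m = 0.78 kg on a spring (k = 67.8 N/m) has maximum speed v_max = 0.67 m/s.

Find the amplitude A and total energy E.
½mv²_max = ½kA² → A = v_max√(m/k) = 0.67×√(0.78/67.8) = 0.07186 m = 7.186 cm
E = ½mv²_max = ½×0.78×0.67² = 0.1751 J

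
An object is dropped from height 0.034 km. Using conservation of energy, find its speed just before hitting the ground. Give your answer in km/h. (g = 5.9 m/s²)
mgh = ½mv² → v = √(2gh) = √(2×5.9×34) = 20.03 m/s = 72.11 km/h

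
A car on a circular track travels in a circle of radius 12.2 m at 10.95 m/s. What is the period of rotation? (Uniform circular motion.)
T = 2πr/v = 2π×12.2/10.95 = 7.0 s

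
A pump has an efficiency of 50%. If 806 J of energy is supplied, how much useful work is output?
W_out = η × W_in = 0.5 × 806 = 403.0 J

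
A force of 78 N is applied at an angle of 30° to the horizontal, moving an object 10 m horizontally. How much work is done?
W = Fd cosθ = 78×10×cos(30°) = 675.5 J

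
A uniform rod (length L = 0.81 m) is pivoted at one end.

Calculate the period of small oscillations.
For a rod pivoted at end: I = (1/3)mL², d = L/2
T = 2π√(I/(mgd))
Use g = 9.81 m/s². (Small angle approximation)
I/m = (1/3)L² = 0.2187 m²; d = L/2 = 0.405 m
T = 2π√(I/(mgd)) = 2π√(0.2187/(9.81×0.405)) = 1.474 s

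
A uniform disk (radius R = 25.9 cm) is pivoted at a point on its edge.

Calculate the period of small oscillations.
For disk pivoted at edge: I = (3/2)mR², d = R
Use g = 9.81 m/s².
I/m = (3/2)R² = 0.1006 m²; d = R = 0.259 m
T = 2π√((3/2)R²/(gR)) = 2π√(3R/(2g)) = 1.25 s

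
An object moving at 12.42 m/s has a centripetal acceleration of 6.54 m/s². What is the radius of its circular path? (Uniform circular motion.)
r = v²/a_c = 12.42²/6.54 = 23.59 m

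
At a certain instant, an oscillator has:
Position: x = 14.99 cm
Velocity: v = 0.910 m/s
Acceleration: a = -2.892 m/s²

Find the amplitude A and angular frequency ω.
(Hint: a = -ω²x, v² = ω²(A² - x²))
a = −ω²x → ω = √(|a|/x) = √(2.892/0.1499) = 4.392 rad/s
v² = ω²(A² − x²) → A = √(x² + v²/ω²) = √(0.1499² + 0.91²/4.392²) = 0.2557 m = 25.57 cm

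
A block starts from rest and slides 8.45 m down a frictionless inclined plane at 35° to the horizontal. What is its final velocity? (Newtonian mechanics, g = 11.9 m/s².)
a = g sin(θ) = 11.9 × sin(35°) = 6.83 m/s²
v = √(2ad) = √(2 × 6.83 × 8.45) = 10.74 m/s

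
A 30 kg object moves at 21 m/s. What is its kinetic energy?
KE = ½mv² = ½×30×21² = 6615.0 J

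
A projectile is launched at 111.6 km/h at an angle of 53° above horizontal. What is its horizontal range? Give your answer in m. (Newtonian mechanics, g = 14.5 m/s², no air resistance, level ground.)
R = v₀² sin(2θ) / g (with unit conversion) = 63.71 m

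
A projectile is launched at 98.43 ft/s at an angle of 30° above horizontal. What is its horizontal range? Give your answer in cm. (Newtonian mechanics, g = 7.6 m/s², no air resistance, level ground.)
R = v₀² sin(2θ) / g (with unit conversion) = 10260.0 cm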